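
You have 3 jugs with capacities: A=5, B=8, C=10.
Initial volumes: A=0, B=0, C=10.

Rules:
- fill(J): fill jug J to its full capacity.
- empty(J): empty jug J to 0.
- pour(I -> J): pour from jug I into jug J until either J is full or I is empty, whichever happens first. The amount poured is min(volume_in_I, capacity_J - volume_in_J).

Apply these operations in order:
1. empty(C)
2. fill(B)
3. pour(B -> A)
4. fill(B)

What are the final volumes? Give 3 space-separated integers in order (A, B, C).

Answer: 5 8 0

Derivation:
Step 1: empty(C) -> (A=0 B=0 C=0)
Step 2: fill(B) -> (A=0 B=8 C=0)
Step 3: pour(B -> A) -> (A=5 B=3 C=0)
Step 4: fill(B) -> (A=5 B=8 C=0)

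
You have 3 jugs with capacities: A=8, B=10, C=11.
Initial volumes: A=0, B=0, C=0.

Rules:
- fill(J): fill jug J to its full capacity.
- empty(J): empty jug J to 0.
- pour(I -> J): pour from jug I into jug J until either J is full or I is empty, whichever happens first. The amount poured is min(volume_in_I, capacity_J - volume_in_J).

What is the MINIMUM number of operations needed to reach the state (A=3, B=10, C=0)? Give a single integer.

Answer: 5

Derivation:
BFS from (A=0, B=0, C=0). One shortest path:
  1. fill(B) -> (A=0 B=10 C=0)
  2. fill(C) -> (A=0 B=10 C=11)
  3. pour(C -> A) -> (A=8 B=10 C=3)
  4. empty(A) -> (A=0 B=10 C=3)
  5. pour(C -> A) -> (A=3 B=10 C=0)
Reached target in 5 moves.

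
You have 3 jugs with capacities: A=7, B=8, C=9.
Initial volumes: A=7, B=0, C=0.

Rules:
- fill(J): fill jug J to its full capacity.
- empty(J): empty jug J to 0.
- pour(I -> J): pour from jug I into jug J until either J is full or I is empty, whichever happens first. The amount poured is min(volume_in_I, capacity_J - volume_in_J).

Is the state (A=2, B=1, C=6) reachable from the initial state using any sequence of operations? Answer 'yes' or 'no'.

BFS explored all 384 reachable states.
Reachable set includes: (0,0,0), (0,0,1), (0,0,2), (0,0,3), (0,0,4), (0,0,5), (0,0,6), (0,0,7), (0,0,8), (0,0,9), (0,1,0), (0,1,1) ...
Target (A=2, B=1, C=6) not in reachable set → no.

Answer: no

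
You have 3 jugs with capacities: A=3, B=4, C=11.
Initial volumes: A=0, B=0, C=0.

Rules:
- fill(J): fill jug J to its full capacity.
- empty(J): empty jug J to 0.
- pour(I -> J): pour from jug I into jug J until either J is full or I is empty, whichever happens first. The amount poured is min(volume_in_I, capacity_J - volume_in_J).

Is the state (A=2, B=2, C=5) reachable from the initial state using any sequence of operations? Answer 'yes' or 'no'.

BFS explored all 180 reachable states.
Reachable set includes: (0,0,0), (0,0,1), (0,0,2), (0,0,3), (0,0,4), (0,0,5), (0,0,6), (0,0,7), (0,0,8), (0,0,9), (0,0,10), (0,0,11) ...
Target (A=2, B=2, C=5) not in reachable set → no.

Answer: no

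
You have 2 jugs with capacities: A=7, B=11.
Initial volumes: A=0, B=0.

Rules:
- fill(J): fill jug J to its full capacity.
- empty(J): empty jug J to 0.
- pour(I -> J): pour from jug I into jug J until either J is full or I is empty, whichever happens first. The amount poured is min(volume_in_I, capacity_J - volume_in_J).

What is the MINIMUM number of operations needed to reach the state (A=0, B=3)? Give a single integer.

Answer: 6

Derivation:
BFS from (A=0, B=0). One shortest path:
  1. fill(A) -> (A=7 B=0)
  2. pour(A -> B) -> (A=0 B=7)
  3. fill(A) -> (A=7 B=7)
  4. pour(A -> B) -> (A=3 B=11)
  5. empty(B) -> (A=3 B=0)
  6. pour(A -> B) -> (A=0 B=3)
Reached target in 6 moves.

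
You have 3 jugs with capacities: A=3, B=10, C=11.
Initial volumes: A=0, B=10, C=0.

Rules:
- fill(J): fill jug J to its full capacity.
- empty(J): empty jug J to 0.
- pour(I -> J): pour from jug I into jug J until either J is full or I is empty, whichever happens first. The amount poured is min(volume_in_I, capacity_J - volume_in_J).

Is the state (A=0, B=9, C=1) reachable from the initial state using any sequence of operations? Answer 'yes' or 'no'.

Answer: yes

Derivation:
BFS from (A=0, B=10, C=0):
  1. fill(A) -> (A=3 B=10 C=0)
  2. pour(B -> C) -> (A=3 B=0 C=10)
  3. pour(A -> C) -> (A=2 B=0 C=11)
  4. pour(C -> B) -> (A=2 B=10 C=1)
  5. pour(B -> A) -> (A=3 B=9 C=1)
  6. empty(A) -> (A=0 B=9 C=1)
Target reached → yes.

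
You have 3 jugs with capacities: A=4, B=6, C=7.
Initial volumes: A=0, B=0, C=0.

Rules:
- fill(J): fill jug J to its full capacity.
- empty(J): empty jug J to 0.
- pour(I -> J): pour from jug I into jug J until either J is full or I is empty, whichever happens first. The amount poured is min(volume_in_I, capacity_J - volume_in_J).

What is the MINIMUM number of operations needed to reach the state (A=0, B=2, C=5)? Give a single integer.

BFS from (A=0, B=0, C=0). One shortest path:
  1. fill(C) -> (A=0 B=0 C=7)
  2. pour(C -> B) -> (A=0 B=6 C=1)
  3. pour(B -> A) -> (A=4 B=2 C=1)
  4. pour(A -> C) -> (A=0 B=2 C=5)
Reached target in 4 moves.

Answer: 4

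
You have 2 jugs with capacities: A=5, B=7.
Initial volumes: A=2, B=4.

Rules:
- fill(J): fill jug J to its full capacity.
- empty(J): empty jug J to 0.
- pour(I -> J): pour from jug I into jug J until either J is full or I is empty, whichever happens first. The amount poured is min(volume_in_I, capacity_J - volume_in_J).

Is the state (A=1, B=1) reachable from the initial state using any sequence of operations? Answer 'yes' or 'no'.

Answer: no

Derivation:
BFS explored all 25 reachable states.
Reachable set includes: (0,0), (0,1), (0,2), (0,3), (0,4), (0,5), (0,6), (0,7), (1,0), (1,7), (2,0), (2,4) ...
Target (A=1, B=1) not in reachable set → no.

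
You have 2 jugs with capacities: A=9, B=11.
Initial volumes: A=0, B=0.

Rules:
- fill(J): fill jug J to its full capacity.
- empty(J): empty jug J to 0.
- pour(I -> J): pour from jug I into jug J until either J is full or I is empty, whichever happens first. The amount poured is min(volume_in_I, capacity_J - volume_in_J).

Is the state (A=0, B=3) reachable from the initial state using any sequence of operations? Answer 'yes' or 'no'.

BFS from (A=0, B=0):
  1. fill(A) -> (A=9 B=0)
  2. pour(A -> B) -> (A=0 B=9)
  3. fill(A) -> (A=9 B=9)
  4. pour(A -> B) -> (A=7 B=11)
  5. empty(B) -> (A=7 B=0)
  6. pour(A -> B) -> (A=0 B=7)
  7. fill(A) -> (A=9 B=7)
  8. pour(A -> B) -> (A=5 B=11)
  9. empty(B) -> (A=5 B=0)
  10. pour(A -> B) -> (A=0 B=5)
  11. fill(A) -> (A=9 B=5)
  12. pour(A -> B) -> (A=3 B=11)
  13. empty(B) -> (A=3 B=0)
  14. pour(A -> B) -> (A=0 B=3)
Target reached → yes.

Answer: yes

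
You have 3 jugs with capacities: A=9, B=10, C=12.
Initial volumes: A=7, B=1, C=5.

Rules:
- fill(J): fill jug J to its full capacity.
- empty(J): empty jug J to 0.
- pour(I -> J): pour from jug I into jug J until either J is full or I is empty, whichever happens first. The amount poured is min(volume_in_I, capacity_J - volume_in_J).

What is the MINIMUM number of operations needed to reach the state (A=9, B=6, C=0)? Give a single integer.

BFS from (A=7, B=1, C=5). One shortest path:
  1. fill(A) -> (A=9 B=1 C=5)
  2. pour(C -> B) -> (A=9 B=6 C=0)
Reached target in 2 moves.

Answer: 2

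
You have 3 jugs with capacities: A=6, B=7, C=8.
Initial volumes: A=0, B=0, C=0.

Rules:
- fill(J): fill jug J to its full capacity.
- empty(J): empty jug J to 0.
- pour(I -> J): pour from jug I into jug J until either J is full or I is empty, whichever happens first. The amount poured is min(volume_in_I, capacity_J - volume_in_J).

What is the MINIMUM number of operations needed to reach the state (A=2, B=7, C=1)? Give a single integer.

BFS from (A=0, B=0, C=0). One shortest path:
  1. fill(C) -> (A=0 B=0 C=8)
  2. pour(C -> A) -> (A=6 B=0 C=2)
  3. empty(A) -> (A=0 B=0 C=2)
  4. pour(C -> A) -> (A=2 B=0 C=0)
  5. fill(C) -> (A=2 B=0 C=8)
  6. pour(C -> B) -> (A=2 B=7 C=1)
Reached target in 6 moves.

Answer: 6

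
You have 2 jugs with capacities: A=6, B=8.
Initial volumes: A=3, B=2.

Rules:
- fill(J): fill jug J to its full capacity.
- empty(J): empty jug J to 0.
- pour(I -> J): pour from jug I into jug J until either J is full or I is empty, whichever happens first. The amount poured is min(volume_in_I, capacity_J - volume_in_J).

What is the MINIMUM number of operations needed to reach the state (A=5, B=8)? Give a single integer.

BFS from (A=3, B=2). One shortest path:
  1. pour(B -> A) -> (A=5 B=0)
  2. fill(B) -> (A=5 B=8)
Reached target in 2 moves.

Answer: 2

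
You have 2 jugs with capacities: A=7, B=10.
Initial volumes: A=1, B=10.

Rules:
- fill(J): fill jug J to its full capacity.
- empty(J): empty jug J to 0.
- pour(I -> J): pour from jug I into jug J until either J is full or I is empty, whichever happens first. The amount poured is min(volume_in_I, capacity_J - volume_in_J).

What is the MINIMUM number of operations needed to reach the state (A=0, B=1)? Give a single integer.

Answer: 2

Derivation:
BFS from (A=1, B=10). One shortest path:
  1. empty(B) -> (A=1 B=0)
  2. pour(A -> B) -> (A=0 B=1)
Reached target in 2 moves.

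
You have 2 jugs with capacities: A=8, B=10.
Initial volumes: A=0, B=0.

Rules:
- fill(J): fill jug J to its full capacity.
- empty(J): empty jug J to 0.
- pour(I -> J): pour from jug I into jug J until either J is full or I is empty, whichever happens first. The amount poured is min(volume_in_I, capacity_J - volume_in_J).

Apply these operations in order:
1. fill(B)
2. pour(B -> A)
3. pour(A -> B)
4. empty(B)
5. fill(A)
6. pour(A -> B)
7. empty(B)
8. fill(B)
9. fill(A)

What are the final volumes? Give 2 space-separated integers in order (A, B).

Step 1: fill(B) -> (A=0 B=10)
Step 2: pour(B -> A) -> (A=8 B=2)
Step 3: pour(A -> B) -> (A=0 B=10)
Step 4: empty(B) -> (A=0 B=0)
Step 5: fill(A) -> (A=8 B=0)
Step 6: pour(A -> B) -> (A=0 B=8)
Step 7: empty(B) -> (A=0 B=0)
Step 8: fill(B) -> (A=0 B=10)
Step 9: fill(A) -> (A=8 B=10)

Answer: 8 10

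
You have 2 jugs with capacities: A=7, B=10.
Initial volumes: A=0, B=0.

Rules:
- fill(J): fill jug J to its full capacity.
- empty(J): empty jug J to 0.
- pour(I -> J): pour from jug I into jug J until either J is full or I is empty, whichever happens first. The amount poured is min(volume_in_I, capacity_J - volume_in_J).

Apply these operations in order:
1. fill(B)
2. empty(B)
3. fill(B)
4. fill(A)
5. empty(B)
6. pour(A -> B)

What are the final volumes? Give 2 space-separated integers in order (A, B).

Answer: 0 7

Derivation:
Step 1: fill(B) -> (A=0 B=10)
Step 2: empty(B) -> (A=0 B=0)
Step 3: fill(B) -> (A=0 B=10)
Step 4: fill(A) -> (A=7 B=10)
Step 5: empty(B) -> (A=7 B=0)
Step 6: pour(A -> B) -> (A=0 B=7)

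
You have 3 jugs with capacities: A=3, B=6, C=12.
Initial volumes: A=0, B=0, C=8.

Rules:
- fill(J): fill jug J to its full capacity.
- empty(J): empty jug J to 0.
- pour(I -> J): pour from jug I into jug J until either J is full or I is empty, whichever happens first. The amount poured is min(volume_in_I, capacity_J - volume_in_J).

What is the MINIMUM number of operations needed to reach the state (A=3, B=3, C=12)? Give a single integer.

Answer: 3

Derivation:
BFS from (A=0, B=0, C=8). One shortest path:
  1. fill(B) -> (A=0 B=6 C=8)
  2. fill(C) -> (A=0 B=6 C=12)
  3. pour(B -> A) -> (A=3 B=3 C=12)
Reached target in 3 moves.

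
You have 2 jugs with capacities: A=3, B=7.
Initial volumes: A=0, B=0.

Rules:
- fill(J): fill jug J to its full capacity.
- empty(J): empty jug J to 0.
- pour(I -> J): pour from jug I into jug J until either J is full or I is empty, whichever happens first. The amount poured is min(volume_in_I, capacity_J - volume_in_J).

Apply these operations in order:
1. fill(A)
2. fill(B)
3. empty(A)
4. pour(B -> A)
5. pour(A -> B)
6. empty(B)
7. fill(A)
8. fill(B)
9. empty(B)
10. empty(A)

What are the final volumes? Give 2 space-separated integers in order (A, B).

Answer: 0 0

Derivation:
Step 1: fill(A) -> (A=3 B=0)
Step 2: fill(B) -> (A=3 B=7)
Step 3: empty(A) -> (A=0 B=7)
Step 4: pour(B -> A) -> (A=3 B=4)
Step 5: pour(A -> B) -> (A=0 B=7)
Step 6: empty(B) -> (A=0 B=0)
Step 7: fill(A) -> (A=3 B=0)
Step 8: fill(B) -> (A=3 B=7)
Step 9: empty(B) -> (A=3 B=0)
Step 10: empty(A) -> (A=0 B=0)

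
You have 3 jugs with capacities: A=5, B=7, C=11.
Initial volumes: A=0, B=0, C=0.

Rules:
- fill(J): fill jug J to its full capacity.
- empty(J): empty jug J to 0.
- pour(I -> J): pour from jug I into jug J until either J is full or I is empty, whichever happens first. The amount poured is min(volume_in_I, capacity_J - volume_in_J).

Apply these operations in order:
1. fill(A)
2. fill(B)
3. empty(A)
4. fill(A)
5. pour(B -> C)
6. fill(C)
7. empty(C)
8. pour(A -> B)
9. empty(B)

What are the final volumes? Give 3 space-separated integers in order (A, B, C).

Step 1: fill(A) -> (A=5 B=0 C=0)
Step 2: fill(B) -> (A=5 B=7 C=0)
Step 3: empty(A) -> (A=0 B=7 C=0)
Step 4: fill(A) -> (A=5 B=7 C=0)
Step 5: pour(B -> C) -> (A=5 B=0 C=7)
Step 6: fill(C) -> (A=5 B=0 C=11)
Step 7: empty(C) -> (A=5 B=0 C=0)
Step 8: pour(A -> B) -> (A=0 B=5 C=0)
Step 9: empty(B) -> (A=0 B=0 C=0)

Answer: 0 0 0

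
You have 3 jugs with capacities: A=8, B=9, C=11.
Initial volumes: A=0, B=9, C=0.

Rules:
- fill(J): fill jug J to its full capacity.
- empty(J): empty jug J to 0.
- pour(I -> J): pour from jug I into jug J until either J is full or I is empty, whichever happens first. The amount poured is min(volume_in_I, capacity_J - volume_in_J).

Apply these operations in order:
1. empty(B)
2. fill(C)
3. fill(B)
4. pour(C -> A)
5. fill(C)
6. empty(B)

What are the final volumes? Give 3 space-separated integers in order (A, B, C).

Answer: 8 0 11

Derivation:
Step 1: empty(B) -> (A=0 B=0 C=0)
Step 2: fill(C) -> (A=0 B=0 C=11)
Step 3: fill(B) -> (A=0 B=9 C=11)
Step 4: pour(C -> A) -> (A=8 B=9 C=3)
Step 5: fill(C) -> (A=8 B=9 C=11)
Step 6: empty(B) -> (A=8 B=0 C=11)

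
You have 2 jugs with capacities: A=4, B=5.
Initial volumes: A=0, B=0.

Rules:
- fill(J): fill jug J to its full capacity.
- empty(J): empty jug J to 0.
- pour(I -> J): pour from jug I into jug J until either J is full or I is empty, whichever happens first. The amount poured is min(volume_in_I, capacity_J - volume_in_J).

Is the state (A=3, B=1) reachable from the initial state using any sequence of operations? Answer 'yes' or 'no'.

Answer: no

Derivation:
BFS explored all 18 reachable states.
Reachable set includes: (0,0), (0,1), (0,2), (0,3), (0,4), (0,5), (1,0), (1,5), (2,0), (2,5), (3,0), (3,5) ...
Target (A=3, B=1) not in reachable set → no.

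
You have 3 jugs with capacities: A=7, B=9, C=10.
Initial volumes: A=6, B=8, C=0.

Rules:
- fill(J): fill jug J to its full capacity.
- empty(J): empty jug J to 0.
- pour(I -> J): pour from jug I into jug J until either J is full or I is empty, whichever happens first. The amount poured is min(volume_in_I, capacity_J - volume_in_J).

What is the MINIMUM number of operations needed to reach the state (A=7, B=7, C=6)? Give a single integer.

Answer: 5

Derivation:
BFS from (A=6, B=8, C=0). One shortest path:
  1. empty(B) -> (A=6 B=0 C=0)
  2. pour(A -> C) -> (A=0 B=0 C=6)
  3. fill(A) -> (A=7 B=0 C=6)
  4. pour(A -> B) -> (A=0 B=7 C=6)
  5. fill(A) -> (A=7 B=7 C=6)
Reached target in 5 moves.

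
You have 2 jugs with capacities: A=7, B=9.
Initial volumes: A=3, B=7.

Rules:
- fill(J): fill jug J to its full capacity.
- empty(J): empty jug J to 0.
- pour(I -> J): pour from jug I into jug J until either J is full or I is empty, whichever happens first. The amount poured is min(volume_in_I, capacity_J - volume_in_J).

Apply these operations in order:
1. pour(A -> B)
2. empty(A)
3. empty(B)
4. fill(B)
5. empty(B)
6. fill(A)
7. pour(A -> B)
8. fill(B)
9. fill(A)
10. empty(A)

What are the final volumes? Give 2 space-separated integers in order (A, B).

Answer: 0 9

Derivation:
Step 1: pour(A -> B) -> (A=1 B=9)
Step 2: empty(A) -> (A=0 B=9)
Step 3: empty(B) -> (A=0 B=0)
Step 4: fill(B) -> (A=0 B=9)
Step 5: empty(B) -> (A=0 B=0)
Step 6: fill(A) -> (A=7 B=0)
Step 7: pour(A -> B) -> (A=0 B=7)
Step 8: fill(B) -> (A=0 B=9)
Step 9: fill(A) -> (A=7 B=9)
Step 10: empty(A) -> (A=0 B=9)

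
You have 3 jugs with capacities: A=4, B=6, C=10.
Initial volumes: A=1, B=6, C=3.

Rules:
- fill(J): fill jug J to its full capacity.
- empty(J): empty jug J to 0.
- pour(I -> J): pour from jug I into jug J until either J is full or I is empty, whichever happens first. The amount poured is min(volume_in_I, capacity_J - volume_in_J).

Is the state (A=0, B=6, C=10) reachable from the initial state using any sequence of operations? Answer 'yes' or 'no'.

BFS from (A=1, B=6, C=3):
  1. empty(A) -> (A=0 B=6 C=3)
  2. fill(C) -> (A=0 B=6 C=10)
Target reached → yes.

Answer: yes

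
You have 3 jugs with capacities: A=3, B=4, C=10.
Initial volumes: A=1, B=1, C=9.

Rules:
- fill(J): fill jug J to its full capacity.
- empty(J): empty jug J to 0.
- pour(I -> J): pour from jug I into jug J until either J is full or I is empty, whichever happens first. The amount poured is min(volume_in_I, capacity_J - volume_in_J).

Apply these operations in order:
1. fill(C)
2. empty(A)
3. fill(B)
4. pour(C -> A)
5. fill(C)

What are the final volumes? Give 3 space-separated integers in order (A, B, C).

Step 1: fill(C) -> (A=1 B=1 C=10)
Step 2: empty(A) -> (A=0 B=1 C=10)
Step 3: fill(B) -> (A=0 B=4 C=10)
Step 4: pour(C -> A) -> (A=3 B=4 C=7)
Step 5: fill(C) -> (A=3 B=4 C=10)

Answer: 3 4 10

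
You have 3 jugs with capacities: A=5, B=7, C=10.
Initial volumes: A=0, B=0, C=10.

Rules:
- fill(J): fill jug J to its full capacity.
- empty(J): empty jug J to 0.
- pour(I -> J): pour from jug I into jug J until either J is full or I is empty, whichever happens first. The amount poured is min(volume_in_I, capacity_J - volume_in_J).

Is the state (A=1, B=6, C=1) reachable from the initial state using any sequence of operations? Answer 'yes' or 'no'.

BFS explored all 312 reachable states.
Reachable set includes: (0,0,0), (0,0,1), (0,0,2), (0,0,3), (0,0,4), (0,0,5), (0,0,6), (0,0,7), (0,0,8), (0,0,9), (0,0,10), (0,1,0) ...
Target (A=1, B=6, C=1) not in reachable set → no.

Answer: no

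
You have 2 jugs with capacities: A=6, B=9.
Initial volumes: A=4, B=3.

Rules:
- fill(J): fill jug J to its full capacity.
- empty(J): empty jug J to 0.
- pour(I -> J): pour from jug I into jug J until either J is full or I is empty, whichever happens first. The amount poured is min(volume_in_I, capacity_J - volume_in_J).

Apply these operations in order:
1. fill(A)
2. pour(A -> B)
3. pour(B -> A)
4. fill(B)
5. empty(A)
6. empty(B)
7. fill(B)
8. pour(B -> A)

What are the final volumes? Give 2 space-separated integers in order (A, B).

Step 1: fill(A) -> (A=6 B=3)
Step 2: pour(A -> B) -> (A=0 B=9)
Step 3: pour(B -> A) -> (A=6 B=3)
Step 4: fill(B) -> (A=6 B=9)
Step 5: empty(A) -> (A=0 B=9)
Step 6: empty(B) -> (A=0 B=0)
Step 7: fill(B) -> (A=0 B=9)
Step 8: pour(B -> A) -> (A=6 B=3)

Answer: 6 3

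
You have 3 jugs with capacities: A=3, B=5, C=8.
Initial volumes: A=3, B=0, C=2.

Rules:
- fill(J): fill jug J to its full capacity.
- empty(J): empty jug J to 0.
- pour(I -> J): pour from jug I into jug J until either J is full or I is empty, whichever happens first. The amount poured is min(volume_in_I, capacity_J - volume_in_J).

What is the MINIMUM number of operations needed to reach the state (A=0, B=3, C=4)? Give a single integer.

BFS from (A=3, B=0, C=2). One shortest path:
  1. empty(A) -> (A=0 B=0 C=2)
  2. fill(B) -> (A=0 B=5 C=2)
  3. pour(B -> A) -> (A=3 B=2 C=2)
  4. pour(B -> C) -> (A=3 B=0 C=4)
  5. pour(A -> B) -> (A=0 B=3 C=4)
Reached target in 5 moves.

Answer: 5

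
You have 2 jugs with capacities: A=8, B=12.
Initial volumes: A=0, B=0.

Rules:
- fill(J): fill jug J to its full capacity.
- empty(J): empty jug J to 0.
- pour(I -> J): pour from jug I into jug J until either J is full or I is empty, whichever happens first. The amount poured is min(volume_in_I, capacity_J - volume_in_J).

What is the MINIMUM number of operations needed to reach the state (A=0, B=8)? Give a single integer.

Answer: 2

Derivation:
BFS from (A=0, B=0). One shortest path:
  1. fill(A) -> (A=8 B=0)
  2. pour(A -> B) -> (A=0 B=8)
Reached target in 2 moves.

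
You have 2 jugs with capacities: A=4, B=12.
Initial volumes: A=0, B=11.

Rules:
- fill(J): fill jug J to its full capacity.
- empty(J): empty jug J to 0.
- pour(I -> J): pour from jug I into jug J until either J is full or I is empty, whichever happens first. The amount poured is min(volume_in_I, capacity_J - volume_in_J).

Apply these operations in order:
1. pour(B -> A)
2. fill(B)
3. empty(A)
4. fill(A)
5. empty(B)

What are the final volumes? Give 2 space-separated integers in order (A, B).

Step 1: pour(B -> A) -> (A=4 B=7)
Step 2: fill(B) -> (A=4 B=12)
Step 3: empty(A) -> (A=0 B=12)
Step 4: fill(A) -> (A=4 B=12)
Step 5: empty(B) -> (A=4 B=0)

Answer: 4 0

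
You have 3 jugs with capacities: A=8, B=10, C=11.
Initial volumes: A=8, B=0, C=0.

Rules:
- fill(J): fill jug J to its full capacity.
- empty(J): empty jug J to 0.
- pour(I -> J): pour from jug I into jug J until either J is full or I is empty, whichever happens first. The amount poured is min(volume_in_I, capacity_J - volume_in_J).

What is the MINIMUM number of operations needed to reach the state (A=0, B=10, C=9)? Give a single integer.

Answer: 3

Derivation:
BFS from (A=8, B=0, C=0). One shortest path:
  1. fill(C) -> (A=8 B=0 C=11)
  2. pour(A -> B) -> (A=0 B=8 C=11)
  3. pour(C -> B) -> (A=0 B=10 C=9)
Reached target in 3 moves.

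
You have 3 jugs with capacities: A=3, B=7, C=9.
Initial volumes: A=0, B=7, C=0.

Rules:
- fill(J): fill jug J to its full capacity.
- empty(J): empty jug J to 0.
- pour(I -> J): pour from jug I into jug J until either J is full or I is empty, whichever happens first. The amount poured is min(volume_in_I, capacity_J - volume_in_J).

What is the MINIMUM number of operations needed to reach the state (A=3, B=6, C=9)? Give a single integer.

Answer: 5

Derivation:
BFS from (A=0, B=7, C=0). One shortest path:
  1. empty(B) -> (A=0 B=0 C=0)
  2. fill(C) -> (A=0 B=0 C=9)
  3. pour(C -> A) -> (A=3 B=0 C=6)
  4. pour(C -> B) -> (A=3 B=6 C=0)
  5. fill(C) -> (A=3 B=6 C=9)
Reached target in 5 moves.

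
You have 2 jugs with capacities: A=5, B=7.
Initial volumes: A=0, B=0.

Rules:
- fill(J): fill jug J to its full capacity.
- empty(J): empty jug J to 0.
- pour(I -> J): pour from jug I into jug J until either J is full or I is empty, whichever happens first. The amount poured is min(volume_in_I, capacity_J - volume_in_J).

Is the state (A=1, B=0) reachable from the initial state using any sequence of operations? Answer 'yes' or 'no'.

BFS from (A=0, B=0):
  1. fill(A) -> (A=5 B=0)
  2. pour(A -> B) -> (A=0 B=5)
  3. fill(A) -> (A=5 B=5)
  4. pour(A -> B) -> (A=3 B=7)
  5. empty(B) -> (A=3 B=0)
  6. pour(A -> B) -> (A=0 B=3)
  7. fill(A) -> (A=5 B=3)
  8. pour(A -> B) -> (A=1 B=7)
  9. empty(B) -> (A=1 B=0)
Target reached → yes.

Answer: yes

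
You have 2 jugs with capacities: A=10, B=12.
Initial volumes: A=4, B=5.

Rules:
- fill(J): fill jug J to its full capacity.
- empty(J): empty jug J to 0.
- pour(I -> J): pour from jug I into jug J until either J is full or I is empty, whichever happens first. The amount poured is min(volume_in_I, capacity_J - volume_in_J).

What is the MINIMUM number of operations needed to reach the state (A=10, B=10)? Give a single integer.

BFS from (A=4, B=5). One shortest path:
  1. fill(A) -> (A=10 B=5)
  2. empty(B) -> (A=10 B=0)
  3. pour(A -> B) -> (A=0 B=10)
  4. fill(A) -> (A=10 B=10)
Reached target in 4 moves.

Answer: 4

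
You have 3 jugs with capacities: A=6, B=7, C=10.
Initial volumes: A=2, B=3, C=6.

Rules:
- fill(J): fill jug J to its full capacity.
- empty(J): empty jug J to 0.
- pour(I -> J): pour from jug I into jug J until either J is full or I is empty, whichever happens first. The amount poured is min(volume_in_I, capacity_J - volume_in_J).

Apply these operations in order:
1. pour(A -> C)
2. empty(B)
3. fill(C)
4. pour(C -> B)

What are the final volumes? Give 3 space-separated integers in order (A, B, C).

Step 1: pour(A -> C) -> (A=0 B=3 C=8)
Step 2: empty(B) -> (A=0 B=0 C=8)
Step 3: fill(C) -> (A=0 B=0 C=10)
Step 4: pour(C -> B) -> (A=0 B=7 C=3)

Answer: 0 7 3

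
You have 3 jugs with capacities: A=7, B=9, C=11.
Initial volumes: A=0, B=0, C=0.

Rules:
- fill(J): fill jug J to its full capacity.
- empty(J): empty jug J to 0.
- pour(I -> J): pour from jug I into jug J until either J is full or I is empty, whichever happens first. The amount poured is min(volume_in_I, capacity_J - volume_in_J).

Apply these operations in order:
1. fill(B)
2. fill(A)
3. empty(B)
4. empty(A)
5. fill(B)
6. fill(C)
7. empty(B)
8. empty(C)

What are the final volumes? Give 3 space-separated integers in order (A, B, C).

Step 1: fill(B) -> (A=0 B=9 C=0)
Step 2: fill(A) -> (A=7 B=9 C=0)
Step 3: empty(B) -> (A=7 B=0 C=0)
Step 4: empty(A) -> (A=0 B=0 C=0)
Step 5: fill(B) -> (A=0 B=9 C=0)
Step 6: fill(C) -> (A=0 B=9 C=11)
Step 7: empty(B) -> (A=0 B=0 C=11)
Step 8: empty(C) -> (A=0 B=0 C=0)

Answer: 0 0 0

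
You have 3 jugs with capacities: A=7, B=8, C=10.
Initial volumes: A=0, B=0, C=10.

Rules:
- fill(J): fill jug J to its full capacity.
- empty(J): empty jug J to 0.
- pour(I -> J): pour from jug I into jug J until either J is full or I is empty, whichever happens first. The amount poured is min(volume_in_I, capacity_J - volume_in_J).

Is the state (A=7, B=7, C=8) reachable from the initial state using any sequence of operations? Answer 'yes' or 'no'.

BFS from (A=0, B=0, C=10):
  1. fill(A) -> (A=7 B=0 C=10)
  2. fill(B) -> (A=7 B=8 C=10)
  3. empty(C) -> (A=7 B=8 C=0)
  4. pour(B -> C) -> (A=7 B=0 C=8)
  5. pour(A -> B) -> (A=0 B=7 C=8)
  6. fill(A) -> (A=7 B=7 C=8)
Target reached → yes.

Answer: yes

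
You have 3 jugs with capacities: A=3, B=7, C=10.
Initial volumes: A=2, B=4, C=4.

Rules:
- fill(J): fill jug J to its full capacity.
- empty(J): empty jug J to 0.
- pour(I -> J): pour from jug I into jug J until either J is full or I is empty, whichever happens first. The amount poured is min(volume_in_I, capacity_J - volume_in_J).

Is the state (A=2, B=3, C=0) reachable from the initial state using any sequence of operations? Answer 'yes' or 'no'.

Answer: yes

Derivation:
BFS from (A=2, B=4, C=4):
  1. empty(B) -> (A=2 B=0 C=4)
  2. fill(C) -> (A=2 B=0 C=10)
  3. pour(C -> B) -> (A=2 B=7 C=3)
  4. empty(B) -> (A=2 B=0 C=3)
  5. pour(C -> B) -> (A=2 B=3 C=0)
Target reached → yes.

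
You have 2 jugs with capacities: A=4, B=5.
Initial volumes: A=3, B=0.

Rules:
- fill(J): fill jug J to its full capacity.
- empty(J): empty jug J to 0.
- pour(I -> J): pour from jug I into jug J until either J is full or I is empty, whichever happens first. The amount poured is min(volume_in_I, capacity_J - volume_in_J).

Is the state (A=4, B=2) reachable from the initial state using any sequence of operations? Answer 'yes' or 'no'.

Answer: yes

Derivation:
BFS from (A=3, B=0):
  1. pour(A -> B) -> (A=0 B=3)
  2. fill(A) -> (A=4 B=3)
  3. pour(A -> B) -> (A=2 B=5)
  4. empty(B) -> (A=2 B=0)
  5. pour(A -> B) -> (A=0 B=2)
  6. fill(A) -> (A=4 B=2)
Target reached → yes.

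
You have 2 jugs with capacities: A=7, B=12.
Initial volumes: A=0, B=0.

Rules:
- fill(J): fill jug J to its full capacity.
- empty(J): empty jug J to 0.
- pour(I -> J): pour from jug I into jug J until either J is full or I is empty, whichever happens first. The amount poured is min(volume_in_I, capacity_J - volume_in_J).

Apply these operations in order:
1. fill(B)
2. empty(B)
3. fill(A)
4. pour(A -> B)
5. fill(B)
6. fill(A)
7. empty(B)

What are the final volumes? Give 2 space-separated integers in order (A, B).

Step 1: fill(B) -> (A=0 B=12)
Step 2: empty(B) -> (A=0 B=0)
Step 3: fill(A) -> (A=7 B=0)
Step 4: pour(A -> B) -> (A=0 B=7)
Step 5: fill(B) -> (A=0 B=12)
Step 6: fill(A) -> (A=7 B=12)
Step 7: empty(B) -> (A=7 B=0)

Answer: 7 0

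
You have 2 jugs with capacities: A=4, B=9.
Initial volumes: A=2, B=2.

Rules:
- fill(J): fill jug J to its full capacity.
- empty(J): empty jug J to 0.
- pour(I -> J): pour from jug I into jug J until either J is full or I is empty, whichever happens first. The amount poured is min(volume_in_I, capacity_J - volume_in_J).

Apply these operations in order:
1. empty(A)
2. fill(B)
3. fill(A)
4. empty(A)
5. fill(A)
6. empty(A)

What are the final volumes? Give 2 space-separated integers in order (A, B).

Step 1: empty(A) -> (A=0 B=2)
Step 2: fill(B) -> (A=0 B=9)
Step 3: fill(A) -> (A=4 B=9)
Step 4: empty(A) -> (A=0 B=9)
Step 5: fill(A) -> (A=4 B=9)
Step 6: empty(A) -> (A=0 B=9)

Answer: 0 9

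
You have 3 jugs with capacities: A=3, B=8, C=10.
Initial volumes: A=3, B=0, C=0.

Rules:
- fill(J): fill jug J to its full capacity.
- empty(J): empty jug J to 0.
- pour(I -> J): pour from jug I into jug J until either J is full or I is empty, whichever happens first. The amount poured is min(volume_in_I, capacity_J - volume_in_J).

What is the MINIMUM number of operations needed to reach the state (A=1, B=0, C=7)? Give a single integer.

BFS from (A=3, B=0, C=0). One shortest path:
  1. fill(B) -> (A=3 B=8 C=0)
  2. pour(A -> C) -> (A=0 B=8 C=3)
  3. pour(B -> C) -> (A=0 B=1 C=10)
  4. pour(C -> A) -> (A=3 B=1 C=7)
  5. empty(A) -> (A=0 B=1 C=7)
  6. pour(B -> A) -> (A=1 B=0 C=7)
Reached target in 6 moves.

Answer: 6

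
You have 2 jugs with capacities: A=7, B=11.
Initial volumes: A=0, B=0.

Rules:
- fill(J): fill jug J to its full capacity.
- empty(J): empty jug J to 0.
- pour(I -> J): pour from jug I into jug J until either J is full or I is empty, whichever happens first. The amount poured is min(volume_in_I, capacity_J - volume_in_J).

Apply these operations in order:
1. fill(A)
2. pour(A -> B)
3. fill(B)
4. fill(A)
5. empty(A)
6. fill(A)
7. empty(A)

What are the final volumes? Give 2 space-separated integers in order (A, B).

Answer: 0 11

Derivation:
Step 1: fill(A) -> (A=7 B=0)
Step 2: pour(A -> B) -> (A=0 B=7)
Step 3: fill(B) -> (A=0 B=11)
Step 4: fill(A) -> (A=7 B=11)
Step 5: empty(A) -> (A=0 B=11)
Step 6: fill(A) -> (A=7 B=11)
Step 7: empty(A) -> (A=0 B=11)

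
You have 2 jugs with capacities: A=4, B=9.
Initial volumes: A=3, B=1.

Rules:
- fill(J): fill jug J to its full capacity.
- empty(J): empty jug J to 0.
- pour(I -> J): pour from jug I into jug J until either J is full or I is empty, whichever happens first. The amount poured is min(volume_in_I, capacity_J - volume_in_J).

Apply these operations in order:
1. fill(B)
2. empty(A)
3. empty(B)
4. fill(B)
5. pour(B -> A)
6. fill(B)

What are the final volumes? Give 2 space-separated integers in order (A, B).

Step 1: fill(B) -> (A=3 B=9)
Step 2: empty(A) -> (A=0 B=9)
Step 3: empty(B) -> (A=0 B=0)
Step 4: fill(B) -> (A=0 B=9)
Step 5: pour(B -> A) -> (A=4 B=5)
Step 6: fill(B) -> (A=4 B=9)

Answer: 4 9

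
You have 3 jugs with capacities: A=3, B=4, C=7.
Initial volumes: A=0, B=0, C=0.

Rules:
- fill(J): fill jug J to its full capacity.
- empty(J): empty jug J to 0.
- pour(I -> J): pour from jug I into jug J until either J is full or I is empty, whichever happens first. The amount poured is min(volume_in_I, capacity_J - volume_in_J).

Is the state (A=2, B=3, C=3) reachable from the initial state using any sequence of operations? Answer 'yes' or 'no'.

Answer: no

Derivation:
BFS explored all 124 reachable states.
Reachable set includes: (0,0,0), (0,0,1), (0,0,2), (0,0,3), (0,0,4), (0,0,5), (0,0,6), (0,0,7), (0,1,0), (0,1,1), (0,1,2), (0,1,3) ...
Target (A=2, B=3, C=3) not in reachable set → no.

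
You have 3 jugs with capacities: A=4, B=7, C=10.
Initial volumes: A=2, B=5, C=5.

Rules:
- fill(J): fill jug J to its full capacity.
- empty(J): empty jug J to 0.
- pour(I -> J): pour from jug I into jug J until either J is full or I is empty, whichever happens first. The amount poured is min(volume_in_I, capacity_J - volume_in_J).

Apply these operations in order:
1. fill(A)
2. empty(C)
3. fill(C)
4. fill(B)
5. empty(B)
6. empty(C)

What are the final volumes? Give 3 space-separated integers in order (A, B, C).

Answer: 4 0 0

Derivation:
Step 1: fill(A) -> (A=4 B=5 C=5)
Step 2: empty(C) -> (A=4 B=5 C=0)
Step 3: fill(C) -> (A=4 B=5 C=10)
Step 4: fill(B) -> (A=4 B=7 C=10)
Step 5: empty(B) -> (A=4 B=0 C=10)
Step 6: empty(C) -> (A=4 B=0 C=0)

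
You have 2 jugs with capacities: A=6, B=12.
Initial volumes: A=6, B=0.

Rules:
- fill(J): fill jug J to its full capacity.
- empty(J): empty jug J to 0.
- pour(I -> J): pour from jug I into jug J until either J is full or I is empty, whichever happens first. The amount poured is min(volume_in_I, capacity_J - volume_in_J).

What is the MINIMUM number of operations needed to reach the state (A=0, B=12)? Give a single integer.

BFS from (A=6, B=0). One shortest path:
  1. empty(A) -> (A=0 B=0)
  2. fill(B) -> (A=0 B=12)
Reached target in 2 moves.

Answer: 2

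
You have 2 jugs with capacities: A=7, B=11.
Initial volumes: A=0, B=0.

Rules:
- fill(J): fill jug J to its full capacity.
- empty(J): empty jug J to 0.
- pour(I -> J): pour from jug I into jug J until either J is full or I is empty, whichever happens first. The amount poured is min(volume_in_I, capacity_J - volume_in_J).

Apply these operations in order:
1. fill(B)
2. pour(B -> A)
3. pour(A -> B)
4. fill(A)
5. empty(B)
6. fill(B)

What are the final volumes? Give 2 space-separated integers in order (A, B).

Step 1: fill(B) -> (A=0 B=11)
Step 2: pour(B -> A) -> (A=7 B=4)
Step 3: pour(A -> B) -> (A=0 B=11)
Step 4: fill(A) -> (A=7 B=11)
Step 5: empty(B) -> (A=7 B=0)
Step 6: fill(B) -> (A=7 B=11)

Answer: 7 11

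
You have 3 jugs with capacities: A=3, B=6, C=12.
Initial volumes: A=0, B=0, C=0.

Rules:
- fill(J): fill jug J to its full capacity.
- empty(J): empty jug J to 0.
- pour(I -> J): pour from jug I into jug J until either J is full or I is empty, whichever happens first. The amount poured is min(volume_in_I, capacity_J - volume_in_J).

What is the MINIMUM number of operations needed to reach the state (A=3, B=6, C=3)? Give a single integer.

BFS from (A=0, B=0, C=0). One shortest path:
  1. fill(C) -> (A=0 B=0 C=12)
  2. pour(C -> A) -> (A=3 B=0 C=9)
  3. pour(C -> B) -> (A=3 B=6 C=3)
Reached target in 3 moves.

Answer: 3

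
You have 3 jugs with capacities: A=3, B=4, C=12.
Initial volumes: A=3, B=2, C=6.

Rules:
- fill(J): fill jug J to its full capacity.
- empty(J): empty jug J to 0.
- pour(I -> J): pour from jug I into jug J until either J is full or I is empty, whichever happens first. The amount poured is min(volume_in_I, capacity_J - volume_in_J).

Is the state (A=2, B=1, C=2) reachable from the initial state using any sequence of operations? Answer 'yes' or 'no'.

Answer: no

Derivation:
BFS explored all 194 reachable states.
Reachable set includes: (0,0,0), (0,0,1), (0,0,2), (0,0,3), (0,0,4), (0,0,5), (0,0,6), (0,0,7), (0,0,8), (0,0,9), (0,0,10), (0,0,11) ...
Target (A=2, B=1, C=2) not in reachable set → no.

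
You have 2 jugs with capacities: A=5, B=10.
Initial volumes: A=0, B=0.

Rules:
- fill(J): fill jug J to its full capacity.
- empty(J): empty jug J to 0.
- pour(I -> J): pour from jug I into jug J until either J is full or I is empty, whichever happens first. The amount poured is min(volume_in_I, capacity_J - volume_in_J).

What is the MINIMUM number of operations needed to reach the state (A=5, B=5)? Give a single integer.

Answer: 2

Derivation:
BFS from (A=0, B=0). One shortest path:
  1. fill(B) -> (A=0 B=10)
  2. pour(B -> A) -> (A=5 B=5)
Reached target in 2 moves.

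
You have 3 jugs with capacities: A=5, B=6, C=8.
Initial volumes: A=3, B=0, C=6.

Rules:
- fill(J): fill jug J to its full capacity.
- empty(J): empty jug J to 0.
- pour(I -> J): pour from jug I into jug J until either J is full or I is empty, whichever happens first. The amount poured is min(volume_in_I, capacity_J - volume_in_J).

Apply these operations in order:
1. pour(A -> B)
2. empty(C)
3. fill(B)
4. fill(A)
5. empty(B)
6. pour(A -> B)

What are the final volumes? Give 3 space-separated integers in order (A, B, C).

Answer: 0 5 0

Derivation:
Step 1: pour(A -> B) -> (A=0 B=3 C=6)
Step 2: empty(C) -> (A=0 B=3 C=0)
Step 3: fill(B) -> (A=0 B=6 C=0)
Step 4: fill(A) -> (A=5 B=6 C=0)
Step 5: empty(B) -> (A=5 B=0 C=0)
Step 6: pour(A -> B) -> (A=0 B=5 C=0)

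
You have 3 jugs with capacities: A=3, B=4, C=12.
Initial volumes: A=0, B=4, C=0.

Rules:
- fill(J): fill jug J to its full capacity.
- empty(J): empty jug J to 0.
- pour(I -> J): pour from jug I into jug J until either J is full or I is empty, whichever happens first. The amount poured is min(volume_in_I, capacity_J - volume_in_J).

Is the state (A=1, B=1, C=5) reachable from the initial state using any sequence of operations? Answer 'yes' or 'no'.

BFS explored all 194 reachable states.
Reachable set includes: (0,0,0), (0,0,1), (0,0,2), (0,0,3), (0,0,4), (0,0,5), (0,0,6), (0,0,7), (0,0,8), (0,0,9), (0,0,10), (0,0,11) ...
Target (A=1, B=1, C=5) not in reachable set → no.

Answer: no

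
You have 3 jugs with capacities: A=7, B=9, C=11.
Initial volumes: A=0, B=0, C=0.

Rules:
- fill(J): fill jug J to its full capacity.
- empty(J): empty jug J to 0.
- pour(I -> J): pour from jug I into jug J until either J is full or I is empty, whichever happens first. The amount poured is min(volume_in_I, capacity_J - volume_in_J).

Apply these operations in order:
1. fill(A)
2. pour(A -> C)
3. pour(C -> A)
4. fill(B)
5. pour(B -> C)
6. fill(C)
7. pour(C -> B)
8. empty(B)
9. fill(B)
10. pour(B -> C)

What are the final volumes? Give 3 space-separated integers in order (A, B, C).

Step 1: fill(A) -> (A=7 B=0 C=0)
Step 2: pour(A -> C) -> (A=0 B=0 C=7)
Step 3: pour(C -> A) -> (A=7 B=0 C=0)
Step 4: fill(B) -> (A=7 B=9 C=0)
Step 5: pour(B -> C) -> (A=7 B=0 C=9)
Step 6: fill(C) -> (A=7 B=0 C=11)
Step 7: pour(C -> B) -> (A=7 B=9 C=2)
Step 8: empty(B) -> (A=7 B=0 C=2)
Step 9: fill(B) -> (A=7 B=9 C=2)
Step 10: pour(B -> C) -> (A=7 B=0 C=11)

Answer: 7 0 11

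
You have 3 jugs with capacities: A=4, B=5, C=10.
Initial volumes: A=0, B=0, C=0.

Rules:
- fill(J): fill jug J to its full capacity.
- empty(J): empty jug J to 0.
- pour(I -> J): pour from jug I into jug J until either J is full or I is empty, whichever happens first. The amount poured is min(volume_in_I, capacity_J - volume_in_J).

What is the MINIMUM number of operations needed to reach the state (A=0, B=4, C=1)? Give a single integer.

BFS from (A=0, B=0, C=0). One shortest path:
  1. fill(B) -> (A=0 B=5 C=0)
  2. pour(B -> A) -> (A=4 B=1 C=0)
  3. pour(B -> C) -> (A=4 B=0 C=1)
  4. pour(A -> B) -> (A=0 B=4 C=1)
Reached target in 4 moves.

Answer: 4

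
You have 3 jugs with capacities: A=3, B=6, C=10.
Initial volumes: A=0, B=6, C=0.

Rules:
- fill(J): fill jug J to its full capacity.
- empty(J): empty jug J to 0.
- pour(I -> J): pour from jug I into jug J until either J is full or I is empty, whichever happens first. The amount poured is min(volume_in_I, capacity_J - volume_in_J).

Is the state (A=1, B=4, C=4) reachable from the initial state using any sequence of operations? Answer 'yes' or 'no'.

BFS explored all 218 reachable states.
Reachable set includes: (0,0,0), (0,0,1), (0,0,2), (0,0,3), (0,0,4), (0,0,5), (0,0,6), (0,0,7), (0,0,8), (0,0,9), (0,0,10), (0,1,0) ...
Target (A=1, B=4, C=4) not in reachable set → no.

Answer: no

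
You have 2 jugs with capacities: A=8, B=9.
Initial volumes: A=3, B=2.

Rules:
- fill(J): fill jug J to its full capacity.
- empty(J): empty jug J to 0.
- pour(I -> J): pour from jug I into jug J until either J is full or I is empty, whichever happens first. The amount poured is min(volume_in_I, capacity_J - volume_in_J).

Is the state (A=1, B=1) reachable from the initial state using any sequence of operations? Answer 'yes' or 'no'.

Answer: no

Derivation:
BFS explored all 35 reachable states.
Reachable set includes: (0,0), (0,1), (0,2), (0,3), (0,4), (0,5), (0,6), (0,7), (0,8), (0,9), (1,0), (1,9) ...
Target (A=1, B=1) not in reachable set → no.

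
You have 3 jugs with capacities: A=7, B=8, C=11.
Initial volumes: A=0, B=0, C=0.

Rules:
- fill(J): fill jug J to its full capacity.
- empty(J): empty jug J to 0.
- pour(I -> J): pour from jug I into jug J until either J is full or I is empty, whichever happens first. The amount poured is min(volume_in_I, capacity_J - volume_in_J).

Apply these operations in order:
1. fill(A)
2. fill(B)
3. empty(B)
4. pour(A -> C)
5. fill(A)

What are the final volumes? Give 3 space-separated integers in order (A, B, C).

Answer: 7 0 7

Derivation:
Step 1: fill(A) -> (A=7 B=0 C=0)
Step 2: fill(B) -> (A=7 B=8 C=0)
Step 3: empty(B) -> (A=7 B=0 C=0)
Step 4: pour(A -> C) -> (A=0 B=0 C=7)
Step 5: fill(A) -> (A=7 B=0 C=7)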